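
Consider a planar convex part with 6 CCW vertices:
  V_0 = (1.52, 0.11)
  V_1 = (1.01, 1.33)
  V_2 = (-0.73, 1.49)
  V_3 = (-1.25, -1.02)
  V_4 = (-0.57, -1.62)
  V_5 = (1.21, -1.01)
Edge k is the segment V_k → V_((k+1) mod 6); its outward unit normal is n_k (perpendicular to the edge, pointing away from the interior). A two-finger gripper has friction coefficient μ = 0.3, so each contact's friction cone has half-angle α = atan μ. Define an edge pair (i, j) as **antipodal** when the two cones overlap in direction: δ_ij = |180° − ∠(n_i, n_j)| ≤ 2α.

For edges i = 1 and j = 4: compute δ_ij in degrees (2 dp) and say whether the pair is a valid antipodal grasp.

α = atan 0.3 = 16.70°;  2α = 33.40°
edge 1: e_1 = (-1.74, +0.16);  n_1 = (+0.0916, +0.9958)
edge 4: e_4 = (+1.78, +0.61);  n_4 = (+0.3242, -0.9460)
∠(n_1, n_4) = 155.83°
δ = |180° − 155.83°| = 24.17°
24.17° ≤ 2α = 33.40°  →  valid

δ = 24.17°, valid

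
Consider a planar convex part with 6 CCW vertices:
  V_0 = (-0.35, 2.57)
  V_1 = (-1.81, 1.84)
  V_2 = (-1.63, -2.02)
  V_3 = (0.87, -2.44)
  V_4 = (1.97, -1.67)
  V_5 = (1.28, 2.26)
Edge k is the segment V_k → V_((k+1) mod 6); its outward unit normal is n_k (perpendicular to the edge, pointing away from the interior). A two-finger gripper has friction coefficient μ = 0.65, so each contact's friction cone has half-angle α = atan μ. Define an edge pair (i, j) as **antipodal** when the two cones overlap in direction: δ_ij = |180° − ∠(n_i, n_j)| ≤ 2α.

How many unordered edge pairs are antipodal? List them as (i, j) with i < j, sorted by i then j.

count = 6; pairs: (0,2), (0,3), (1,3), (1,4), (2,5), (3,5)

α = atan 0.65 = 33.02°;  2α = 66.05°
n_0 = (-0.4472, +0.8944)
n_1 = (-0.9989, -0.0466)
n_2 = (-0.1657, -0.9862)
n_3 = (+0.5735, -0.8192)
n_4 = (+0.9849, +0.1729)
n_5 = (+0.1868, +0.9824)
  (0,1): δ = 113.90°  ·
  (0,2): δ = 36.10°  ✓
  (0,3): δ = 8.43°  ✓
  (0,4): δ = 73.39°  ·
  (0,5): δ = 142.67°  ·
  (1,2): δ = 102.21°  ·
  (1,3): δ = 57.68°  ✓
  (1,4): δ = 7.29°  ✓
  (1,5): δ = 76.56°  ·
  (2,3): δ = 135.47°  ·
  (2,4): δ = 70.51°  ·
  (2,5): δ = 1.23°  ✓
  (3,4): δ = 115.03°  ·
  (3,5): δ = 45.76°  ✓
  (4,5): δ = 110.73°  ·
antipodal pairs: 6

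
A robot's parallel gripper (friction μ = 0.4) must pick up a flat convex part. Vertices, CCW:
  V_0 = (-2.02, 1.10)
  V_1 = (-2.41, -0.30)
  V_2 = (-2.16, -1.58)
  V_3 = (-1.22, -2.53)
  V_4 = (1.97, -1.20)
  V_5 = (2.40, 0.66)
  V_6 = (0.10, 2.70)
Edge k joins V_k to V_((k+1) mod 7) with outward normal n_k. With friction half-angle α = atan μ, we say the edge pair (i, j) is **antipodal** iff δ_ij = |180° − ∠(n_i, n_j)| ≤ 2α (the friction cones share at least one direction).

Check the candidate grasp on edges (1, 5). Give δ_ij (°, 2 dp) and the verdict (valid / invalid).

α = atan 0.4 = 21.80°;  2α = 43.60°
edge 1: e_1 = (+0.25, -1.28);  n_1 = (-0.9815, -0.1917)
edge 5: e_5 = (-2.30, +2.04);  n_5 = (+0.6636, +0.7481)
∠(n_1, n_5) = 142.62°
δ = |180° − 142.62°| = 37.38°
37.38° ≤ 2α = 43.60°  →  valid

δ = 37.38°, valid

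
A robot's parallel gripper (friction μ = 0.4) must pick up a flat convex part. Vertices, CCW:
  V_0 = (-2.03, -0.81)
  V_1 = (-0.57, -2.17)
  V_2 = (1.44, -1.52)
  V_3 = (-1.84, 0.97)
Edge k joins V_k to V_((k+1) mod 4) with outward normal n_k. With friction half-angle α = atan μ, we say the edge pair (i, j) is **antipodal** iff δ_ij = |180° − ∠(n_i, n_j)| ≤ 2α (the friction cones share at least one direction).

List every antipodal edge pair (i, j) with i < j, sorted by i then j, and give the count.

count = 1; pairs: (0,2)

α = atan 0.4 = 21.80°;  2α = 43.60°
n_0 = (-0.6816, -0.7317)
n_1 = (+0.3077, -0.9515)
n_2 = (+0.6047, +0.7965)
n_3 = (-0.9944, +0.1061)
  (0,1): δ = 119.11°  ·
  (0,2): δ = 5.77°  ✓
  (0,3): δ = 126.88°  ·
  (1,2): δ = 55.12°  ·
  (1,3): δ = 65.99°  ·
  (2,3): δ = 58.89°  ·
antipodal pairs: 1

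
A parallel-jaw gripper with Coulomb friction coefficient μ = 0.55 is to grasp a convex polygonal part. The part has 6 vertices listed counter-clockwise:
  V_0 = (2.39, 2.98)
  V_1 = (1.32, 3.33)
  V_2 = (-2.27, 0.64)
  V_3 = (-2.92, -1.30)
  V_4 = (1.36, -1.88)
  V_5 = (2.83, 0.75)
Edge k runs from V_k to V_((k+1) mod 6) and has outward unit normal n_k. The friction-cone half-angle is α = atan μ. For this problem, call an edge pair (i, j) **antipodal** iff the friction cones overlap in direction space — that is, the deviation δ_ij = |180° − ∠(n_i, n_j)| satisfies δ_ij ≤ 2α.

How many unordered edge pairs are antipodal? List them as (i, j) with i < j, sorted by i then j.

count = 5; pairs: (0,3), (1,3), (1,4), (2,4), (2,5)

α = atan 0.55 = 28.81°;  2α = 57.62°
n_0 = (+0.3109, +0.9504)
n_1 = (-0.5996, +0.8003)
n_2 = (-0.9482, +0.3177)
n_3 = (-0.1343, -0.9909)
n_4 = (+0.8729, -0.4879)
n_5 = (+0.9811, +0.1936)
  (0,1): δ = 125.04°  ·
  (0,2): δ = 90.41°  ·
  (0,3): δ = 10.40°  ✓
  (0,4): δ = 78.91°  ·
  (0,5): δ = 119.27°  ·
  (1,2): δ = 145.37°  ·
  (1,3): δ = 44.56°  ✓
  (1,4): δ = 23.95°  ✓
  (1,5): δ = 64.32°  ·
  (2,3): δ = 79.19°  ·
  (2,4): δ = 10.68°  ✓
  (2,5): δ = 29.69°  ✓
  (3,4): δ = 111.48°  ·
  (3,5): δ = 71.12°  ·
  (4,5): δ = 139.64°  ·
antipodal pairs: 5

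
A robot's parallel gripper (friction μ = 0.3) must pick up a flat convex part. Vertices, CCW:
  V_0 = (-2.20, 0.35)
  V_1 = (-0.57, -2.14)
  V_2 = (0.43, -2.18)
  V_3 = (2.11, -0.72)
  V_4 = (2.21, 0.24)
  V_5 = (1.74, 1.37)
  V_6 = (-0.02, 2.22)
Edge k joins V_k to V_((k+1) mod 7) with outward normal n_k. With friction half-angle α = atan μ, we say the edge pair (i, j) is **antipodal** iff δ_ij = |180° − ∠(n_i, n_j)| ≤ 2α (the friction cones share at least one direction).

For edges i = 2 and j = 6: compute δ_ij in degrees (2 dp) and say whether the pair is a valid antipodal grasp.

α = atan 0.3 = 16.70°;  2α = 33.40°
edge 2: e_2 = (+1.68, +1.46);  n_2 = (+0.6560, -0.7548)
edge 6: e_6 = (-2.18, -1.87);  n_6 = (-0.6511, +0.7590)
∠(n_2, n_6) = 179.63°
δ = |180° − 179.63°| = 0.37°
0.37° ≤ 2α = 33.40°  →  valid

δ = 0.37°, valid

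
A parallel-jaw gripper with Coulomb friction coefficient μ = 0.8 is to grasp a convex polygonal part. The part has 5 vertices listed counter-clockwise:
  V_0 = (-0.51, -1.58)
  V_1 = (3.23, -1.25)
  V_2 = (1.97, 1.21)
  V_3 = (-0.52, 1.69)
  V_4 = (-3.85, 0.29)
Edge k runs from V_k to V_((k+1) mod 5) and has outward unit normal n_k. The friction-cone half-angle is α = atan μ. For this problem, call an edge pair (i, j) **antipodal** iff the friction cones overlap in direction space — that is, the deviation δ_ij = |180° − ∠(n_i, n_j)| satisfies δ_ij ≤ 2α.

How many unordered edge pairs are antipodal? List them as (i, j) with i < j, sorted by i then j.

count = 6; pairs: (0,1), (0,2), (0,3), (1,4), (2,4), (3,4)

α = atan 0.8 = 38.66°;  2α = 77.32°
n_0 = (+0.0879, -0.9961)
n_1 = (+0.8900, +0.4559)
n_2 = (+0.1893, +0.9819)
n_3 = (-0.3876, +0.9218)
n_4 = (-0.4885, -0.8726)
  (0,1): δ = 67.92°  ✓
  (0,2): δ = 15.95°  ✓
  (0,3): δ = 17.76°  ✓
  (0,4): δ = 145.71°  ·
  (1,2): δ = 128.03°  ·
  (1,3): δ = 94.32°  ·
  (1,4): δ = 33.64°  ✓
  (2,3): δ = 146.29°  ·
  (2,4): δ = 18.33°  ✓
  (3,4): δ = 52.05°  ✓
antipodal pairs: 6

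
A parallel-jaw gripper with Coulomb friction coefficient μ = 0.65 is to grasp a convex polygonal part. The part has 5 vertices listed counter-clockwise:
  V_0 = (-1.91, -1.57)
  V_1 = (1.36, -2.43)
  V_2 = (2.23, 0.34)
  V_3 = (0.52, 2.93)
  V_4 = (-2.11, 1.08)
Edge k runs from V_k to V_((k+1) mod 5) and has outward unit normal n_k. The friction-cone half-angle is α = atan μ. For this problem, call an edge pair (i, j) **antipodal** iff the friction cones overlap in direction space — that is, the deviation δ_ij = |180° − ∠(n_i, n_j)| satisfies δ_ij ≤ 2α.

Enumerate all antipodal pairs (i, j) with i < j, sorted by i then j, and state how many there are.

count = 5; pairs: (0,2), (0,3), (1,3), (1,4), (2,4)

α = atan 0.65 = 33.02°;  2α = 66.05°
n_0 = (-0.2543, -0.9671)
n_1 = (+0.9540, -0.2996)
n_2 = (+0.8345, +0.5510)
n_3 = (-0.5753, +0.8179)
n_4 = (-0.9972, -0.0753)
  (0,1): δ = 92.70°  ·
  (0,2): δ = 41.83°  ✓
  (0,3): δ = 49.86°  ✓
  (0,4): δ = 109.05°  ·
  (1,2): δ = 129.13°  ·
  (1,3): δ = 37.44°  ✓
  (1,4): δ = 21.75°  ✓
  (2,3): δ = 88.31°  ·
  (2,4): δ = 29.12°  ✓
  (3,4): δ = 120.81°  ·
antipodal pairs: 5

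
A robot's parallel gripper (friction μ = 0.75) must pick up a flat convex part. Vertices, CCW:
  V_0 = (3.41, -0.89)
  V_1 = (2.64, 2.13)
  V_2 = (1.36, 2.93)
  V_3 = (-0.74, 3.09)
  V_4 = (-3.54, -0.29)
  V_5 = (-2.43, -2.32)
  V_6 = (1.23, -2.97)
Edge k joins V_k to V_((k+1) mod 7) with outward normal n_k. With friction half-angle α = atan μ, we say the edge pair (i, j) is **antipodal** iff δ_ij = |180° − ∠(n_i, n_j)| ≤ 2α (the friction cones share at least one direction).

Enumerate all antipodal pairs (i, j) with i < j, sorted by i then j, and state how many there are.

count = 10; pairs: (0,3), (0,4), (0,5), (1,4), (1,5), (2,4), (2,5), (2,6), (3,5), (3,6)

α = atan 0.75 = 36.87°;  2α = 73.74°
n_0 = (+0.9690, +0.2471)
n_1 = (+0.5300, +0.8480)
n_2 = (+0.0760, +0.9971)
n_3 = (-0.7701, +0.6379)
n_4 = (-0.8774, -0.4798)
n_5 = (-0.1749, -0.9846)
n_6 = (+0.6903, -0.7235)
  (0,1): δ = 136.31°  ·
  (0,2): δ = 108.66°  ·
  (0,3): δ = 53.94°  ✓
  (0,4): δ = 14.37°  ✓
  (0,5): δ = 65.63°  ✓
  (0,6): δ = 119.35°  ·
  (1,2): δ = 152.35°  ·
  (1,3): δ = 97.63°  ·
  (1,4): δ = 29.32°  ✓
  (1,5): δ = 21.93°  ✓
  (1,6): δ = 75.66°  ·
  (2,3): δ = 125.28°  ·
  (2,4): δ = 56.97°  ✓
  (2,5): δ = 5.71°  ✓
  (2,6): δ = 48.01°  ✓
  (3,4): δ = 111.69°  ·
  (3,5): δ = 60.43°  ✓
  (3,6): δ = 6.71°  ✓
  (4,5): δ = 128.74°  ·
  (4,6): δ = 75.01°  ·
  (5,6): δ = 126.27°  ·
antipodal pairs: 10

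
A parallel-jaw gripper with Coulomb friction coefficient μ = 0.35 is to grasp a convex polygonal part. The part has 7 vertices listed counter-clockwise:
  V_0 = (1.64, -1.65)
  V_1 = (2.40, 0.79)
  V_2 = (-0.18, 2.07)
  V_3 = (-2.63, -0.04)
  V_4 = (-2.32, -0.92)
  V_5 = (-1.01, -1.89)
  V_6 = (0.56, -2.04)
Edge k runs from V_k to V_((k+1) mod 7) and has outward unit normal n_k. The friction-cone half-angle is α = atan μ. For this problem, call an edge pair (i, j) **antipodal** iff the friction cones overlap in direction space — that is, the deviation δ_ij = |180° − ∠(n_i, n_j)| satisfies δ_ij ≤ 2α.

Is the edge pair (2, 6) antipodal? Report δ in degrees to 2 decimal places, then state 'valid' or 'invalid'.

α = atan 0.35 = 19.29°;  2α = 38.58°
edge 2: e_2 = (-2.45, -2.11);  n_2 = (-0.6526, +0.7577)
edge 6: e_6 = (+1.08, +0.39);  n_6 = (+0.3396, -0.9406)
∠(n_2, n_6) = 159.12°
δ = |180° − 159.12°| = 20.88°
20.88° ≤ 2α = 38.58°  →  valid

δ = 20.88°, valid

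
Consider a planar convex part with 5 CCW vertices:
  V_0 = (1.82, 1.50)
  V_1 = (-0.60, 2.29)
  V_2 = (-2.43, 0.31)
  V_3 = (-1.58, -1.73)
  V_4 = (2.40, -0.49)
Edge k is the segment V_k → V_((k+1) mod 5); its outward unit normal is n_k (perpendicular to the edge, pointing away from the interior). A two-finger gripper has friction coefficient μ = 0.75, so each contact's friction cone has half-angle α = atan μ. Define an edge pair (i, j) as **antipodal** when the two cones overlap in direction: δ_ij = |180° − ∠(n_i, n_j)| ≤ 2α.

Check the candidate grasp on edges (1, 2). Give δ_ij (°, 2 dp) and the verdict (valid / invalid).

α = atan 0.75 = 36.87°;  2α = 73.74°
edge 1: e_1 = (-1.83, -1.98);  n_1 = (-0.7344, +0.6787)
edge 2: e_2 = (+0.85, -2.04);  n_2 = (-0.9231, -0.3846)
∠(n_1, n_2) = 65.37°
δ = |180° − 65.37°| = 114.63°
114.63° > 2α = 73.74°  →  invalid

δ = 114.63°, invalid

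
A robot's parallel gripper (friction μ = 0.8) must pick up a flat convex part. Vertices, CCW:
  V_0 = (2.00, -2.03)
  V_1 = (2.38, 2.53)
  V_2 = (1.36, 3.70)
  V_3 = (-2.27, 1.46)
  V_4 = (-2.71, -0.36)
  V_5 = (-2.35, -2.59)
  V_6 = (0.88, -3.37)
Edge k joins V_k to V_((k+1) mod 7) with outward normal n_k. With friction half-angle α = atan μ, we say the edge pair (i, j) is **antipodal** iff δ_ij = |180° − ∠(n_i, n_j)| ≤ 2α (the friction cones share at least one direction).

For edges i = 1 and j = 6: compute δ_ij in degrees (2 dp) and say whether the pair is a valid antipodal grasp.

δ = 99.03°, invalid

α = atan 0.8 = 38.66°;  2α = 77.32°
edge 1: e_1 = (-1.02, +1.17);  n_1 = (+0.7538, +0.6571)
edge 6: e_6 = (+1.12, +1.34);  n_6 = (+0.7673, -0.6413)
∠(n_1, n_6) = 80.97°
δ = |180° − 80.97°| = 99.03°
99.03° > 2α = 77.32°  →  invalid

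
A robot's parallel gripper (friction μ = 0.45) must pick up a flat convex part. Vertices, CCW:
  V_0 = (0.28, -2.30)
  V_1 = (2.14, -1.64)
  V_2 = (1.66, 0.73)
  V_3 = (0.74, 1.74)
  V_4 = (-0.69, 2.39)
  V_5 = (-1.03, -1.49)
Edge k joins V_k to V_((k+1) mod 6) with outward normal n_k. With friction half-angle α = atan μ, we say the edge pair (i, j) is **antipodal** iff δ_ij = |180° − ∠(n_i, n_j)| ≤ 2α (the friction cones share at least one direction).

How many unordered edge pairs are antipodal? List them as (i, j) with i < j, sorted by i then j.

α = atan 0.45 = 24.23°;  2α = 48.46°
n_0 = (+0.3344, -0.9424)
n_1 = (+0.9801, +0.1985)
n_2 = (+0.7393, +0.6734)
n_3 = (+0.4138, +0.9104)
n_4 = (-0.9962, +0.0873)
n_5 = (-0.5259, -0.8505)
  (0,1): δ = 98.09°  ·
  (0,2): δ = 67.21°  ·
  (0,3): δ = 43.98°  ✓
  (0,4): δ = 65.46°  ·
  (0,5): δ = 128.73°  ·
  (1,2): δ = 149.12°  ·
  (1,3): δ = 125.89°  ·
  (1,4): δ = 16.46°  ✓
  (1,5): δ = 46.82°  ✓
  (2,3): δ = 156.77°  ·
  (2,4): δ = 47.34°  ✓
  (2,5): δ = 15.94°  ✓
  (3,4): δ = 70.56°  ·
  (3,5): δ = 7.29°  ✓
  (4,5): δ = 116.72°  ·
antipodal pairs: 6

count = 6; pairs: (0,3), (1,4), (1,5), (2,4), (2,5), (3,5)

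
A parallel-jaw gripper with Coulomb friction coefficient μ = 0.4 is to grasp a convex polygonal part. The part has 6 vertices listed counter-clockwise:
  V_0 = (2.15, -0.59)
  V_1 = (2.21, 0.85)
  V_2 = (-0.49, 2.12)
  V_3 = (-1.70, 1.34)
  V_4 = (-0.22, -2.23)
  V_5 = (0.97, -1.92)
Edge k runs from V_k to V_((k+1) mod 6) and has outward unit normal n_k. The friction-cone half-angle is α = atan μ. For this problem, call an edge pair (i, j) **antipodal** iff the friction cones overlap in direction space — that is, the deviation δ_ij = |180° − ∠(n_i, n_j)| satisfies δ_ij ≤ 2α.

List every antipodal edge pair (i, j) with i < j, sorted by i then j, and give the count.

α = atan 0.4 = 21.80°;  2α = 43.60°
n_0 = (+0.9991, -0.0416)
n_1 = (+0.4256, +0.9049)
n_2 = (-0.5418, +0.8405)
n_3 = (-0.9238, -0.3830)
n_4 = (+0.2521, -0.9677)
n_5 = (+0.7480, -0.6637)
  (0,1): δ = 112.80°  ·
  (0,2): δ = 54.81°  ·
  (0,3): δ = 24.90°  ✓
  (0,4): δ = 106.99°  ·
  (0,5): δ = 140.81°  ·
  (1,2): δ = 122.00°  ·
  (1,3): δ = 42.29°  ✓
  (1,4): δ = 39.79°  ✓
  (1,5): δ = 73.61°  ·
  (2,3): δ = 100.29°  ·
  (2,4): δ = 18.21°  ✓
  (2,5): δ = 15.61°  ✓
  (3,4): δ = 97.92°  ·
  (3,5): δ = 64.10°  ·
  (4,5): δ = 146.18°  ·
antipodal pairs: 5

count = 5; pairs: (0,3), (1,3), (1,4), (2,4), (2,5)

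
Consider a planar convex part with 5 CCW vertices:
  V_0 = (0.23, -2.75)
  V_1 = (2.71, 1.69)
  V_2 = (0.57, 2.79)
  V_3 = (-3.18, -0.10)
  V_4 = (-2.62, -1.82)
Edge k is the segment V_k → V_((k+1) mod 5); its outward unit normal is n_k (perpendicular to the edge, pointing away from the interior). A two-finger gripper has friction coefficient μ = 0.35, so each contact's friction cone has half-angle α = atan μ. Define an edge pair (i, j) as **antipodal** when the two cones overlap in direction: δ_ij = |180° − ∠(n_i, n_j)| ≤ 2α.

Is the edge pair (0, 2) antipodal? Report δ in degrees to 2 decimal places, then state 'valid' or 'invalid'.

α = atan 0.35 = 19.29°;  2α = 38.58°
edge 0: e_0 = (+2.48, +4.44);  n_0 = (+0.8730, -0.4876)
edge 2: e_2 = (-3.75, -2.89);  n_2 = (-0.6104, +0.7921)
∠(n_0, n_2) = 156.81°
δ = |180° − 156.81°| = 23.19°
23.19° ≤ 2α = 38.58°  →  valid

δ = 23.19°, valid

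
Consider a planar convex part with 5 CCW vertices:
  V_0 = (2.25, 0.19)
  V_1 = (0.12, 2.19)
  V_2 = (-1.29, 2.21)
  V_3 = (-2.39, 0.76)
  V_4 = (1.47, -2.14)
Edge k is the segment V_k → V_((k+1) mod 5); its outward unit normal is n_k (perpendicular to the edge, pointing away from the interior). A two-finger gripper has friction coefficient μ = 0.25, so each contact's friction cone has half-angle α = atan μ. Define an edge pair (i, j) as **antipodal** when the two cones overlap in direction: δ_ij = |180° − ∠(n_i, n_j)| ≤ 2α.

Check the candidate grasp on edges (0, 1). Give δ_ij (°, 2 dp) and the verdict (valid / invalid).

α = atan 0.25 = 14.04°;  2α = 28.07°
edge 0: e_0 = (-2.13, +2.00);  n_0 = (+0.6845, +0.7290)
edge 1: e_1 = (-1.41, +0.02);  n_1 = (+0.0142, +0.9999)
∠(n_0, n_1) = 42.38°
δ = |180° − 42.38°| = 137.62°
137.62° > 2α = 28.07°  →  invalid

δ = 137.62°, invalid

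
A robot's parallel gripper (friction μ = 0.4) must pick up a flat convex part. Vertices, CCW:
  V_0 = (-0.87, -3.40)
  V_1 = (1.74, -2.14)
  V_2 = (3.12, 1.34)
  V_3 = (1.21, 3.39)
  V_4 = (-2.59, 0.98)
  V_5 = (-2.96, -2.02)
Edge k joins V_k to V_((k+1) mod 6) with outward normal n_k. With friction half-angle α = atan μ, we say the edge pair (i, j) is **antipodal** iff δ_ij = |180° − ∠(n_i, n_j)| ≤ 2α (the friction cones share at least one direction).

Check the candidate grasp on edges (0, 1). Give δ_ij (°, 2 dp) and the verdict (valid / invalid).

δ = 137.40°, invalid

α = atan 0.4 = 21.80°;  2α = 43.60°
edge 0: e_0 = (+2.61, +1.26);  n_0 = (+0.4347, -0.9006)
edge 1: e_1 = (+1.38, +3.48);  n_1 = (+0.9296, -0.3686)
∠(n_0, n_1) = 42.60°
δ = |180° − 42.60°| = 137.40°
137.40° > 2α = 43.60°  →  invalid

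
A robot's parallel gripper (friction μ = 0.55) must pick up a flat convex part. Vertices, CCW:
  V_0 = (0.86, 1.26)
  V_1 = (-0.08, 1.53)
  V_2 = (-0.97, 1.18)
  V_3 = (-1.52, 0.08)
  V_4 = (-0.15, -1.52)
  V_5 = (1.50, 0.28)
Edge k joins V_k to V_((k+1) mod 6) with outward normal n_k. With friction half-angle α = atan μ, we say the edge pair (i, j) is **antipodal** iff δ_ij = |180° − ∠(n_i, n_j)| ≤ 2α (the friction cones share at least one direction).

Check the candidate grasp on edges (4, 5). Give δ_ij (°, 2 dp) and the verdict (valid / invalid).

δ = 104.34°, invalid

α = atan 0.55 = 28.81°;  2α = 57.62°
edge 4: e_4 = (+1.65, +1.80);  n_4 = (+0.7372, -0.6757)
edge 5: e_5 = (-0.64, +0.98);  n_5 = (+0.8373, +0.5468)
∠(n_4, n_5) = 75.66°
δ = |180° − 75.66°| = 104.34°
104.34° > 2α = 57.62°  →  invalid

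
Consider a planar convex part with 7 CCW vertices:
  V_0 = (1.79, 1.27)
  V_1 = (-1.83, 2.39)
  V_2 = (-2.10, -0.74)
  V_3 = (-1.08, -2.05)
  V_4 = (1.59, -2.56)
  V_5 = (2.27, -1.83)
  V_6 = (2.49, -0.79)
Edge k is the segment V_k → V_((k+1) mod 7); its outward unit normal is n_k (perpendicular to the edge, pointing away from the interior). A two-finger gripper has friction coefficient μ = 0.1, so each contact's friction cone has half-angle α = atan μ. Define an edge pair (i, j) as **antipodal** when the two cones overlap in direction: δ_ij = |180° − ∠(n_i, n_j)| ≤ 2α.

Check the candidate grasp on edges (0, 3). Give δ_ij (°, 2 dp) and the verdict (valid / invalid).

δ = 6.38°, valid

α = atan 0.1 = 5.71°;  2α = 11.42°
edge 0: e_0 = (-3.62, +1.12);  n_0 = (+0.2956, +0.9553)
edge 3: e_3 = (+2.67, -0.51);  n_3 = (-0.1876, -0.9822)
∠(n_0, n_3) = 173.62°
δ = |180° − 173.62°| = 6.38°
6.38° ≤ 2α = 11.42°  →  valid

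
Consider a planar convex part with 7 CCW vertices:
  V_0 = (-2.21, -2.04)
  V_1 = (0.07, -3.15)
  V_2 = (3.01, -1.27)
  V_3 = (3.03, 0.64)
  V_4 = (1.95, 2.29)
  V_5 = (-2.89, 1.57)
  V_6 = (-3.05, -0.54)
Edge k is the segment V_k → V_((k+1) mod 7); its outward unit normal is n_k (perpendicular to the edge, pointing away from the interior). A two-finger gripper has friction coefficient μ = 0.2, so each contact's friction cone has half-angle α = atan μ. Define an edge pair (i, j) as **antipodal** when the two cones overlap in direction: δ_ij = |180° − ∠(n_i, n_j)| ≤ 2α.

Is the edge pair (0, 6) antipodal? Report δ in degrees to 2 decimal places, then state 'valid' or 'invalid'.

α = atan 0.2 = 11.31°;  2α = 22.62°
edge 0: e_0 = (+2.28, -1.11);  n_0 = (-0.4377, -0.8991)
edge 6: e_6 = (+0.84, -1.50);  n_6 = (-0.8725, -0.4886)
∠(n_0, n_6) = 34.79°
δ = |180° − 34.79°| = 145.21°
145.21° > 2α = 22.62°  →  invalid

δ = 145.21°, invalid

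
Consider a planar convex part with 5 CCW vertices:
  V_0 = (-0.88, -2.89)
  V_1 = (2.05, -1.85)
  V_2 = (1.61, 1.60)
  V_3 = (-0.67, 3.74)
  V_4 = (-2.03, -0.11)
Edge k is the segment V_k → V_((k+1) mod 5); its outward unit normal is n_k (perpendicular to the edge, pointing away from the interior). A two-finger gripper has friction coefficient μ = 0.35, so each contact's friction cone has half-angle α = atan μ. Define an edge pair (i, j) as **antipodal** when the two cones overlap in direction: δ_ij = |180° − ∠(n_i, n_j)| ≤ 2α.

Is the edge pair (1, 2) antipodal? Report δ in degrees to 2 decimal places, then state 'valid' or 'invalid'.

α = atan 0.35 = 19.29°;  2α = 38.58°
edge 1: e_1 = (-0.44, +3.45);  n_1 = (+0.9920, +0.1265)
edge 2: e_2 = (-2.28, +2.14);  n_2 = (+0.6844, +0.7291)
∠(n_1, n_2) = 39.55°
δ = |180° − 39.55°| = 140.45°
140.45° > 2α = 38.58°  →  invalid

δ = 140.45°, invalid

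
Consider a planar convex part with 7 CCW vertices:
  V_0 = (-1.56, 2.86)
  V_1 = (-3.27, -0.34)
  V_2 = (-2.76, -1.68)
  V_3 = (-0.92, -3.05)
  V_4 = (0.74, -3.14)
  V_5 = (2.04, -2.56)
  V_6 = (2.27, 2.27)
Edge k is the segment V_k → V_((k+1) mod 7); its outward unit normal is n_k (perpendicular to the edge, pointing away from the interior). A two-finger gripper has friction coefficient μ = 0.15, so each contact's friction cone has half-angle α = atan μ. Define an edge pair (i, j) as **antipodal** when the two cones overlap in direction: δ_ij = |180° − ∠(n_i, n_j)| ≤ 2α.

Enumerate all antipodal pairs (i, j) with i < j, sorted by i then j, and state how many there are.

α = atan 0.15 = 8.53°;  2α = 17.06°
n_0 = (-0.8820, +0.4713)
n_1 = (-0.9346, -0.3557)
n_2 = (-0.5972, -0.8021)
n_3 = (-0.0541, -0.9985)
n_4 = (+0.4074, -0.9132)
n_5 = (+0.9989, -0.0476)
n_6 = (+0.1523, +0.9883)
  (0,1): δ = 131.04°  ·
  (0,2): δ = 98.55°  ·
  (0,3): δ = 64.98°  ·
  (0,4): δ = 37.84°  ·
  (0,5): δ = 25.39°  ·
  (0,6): δ = 109.36°  ·
  (1,2): δ = 147.51°  ·
  (1,3): δ = 113.94°  ·
  (1,4): δ = 86.79°  ·
  (1,5): δ = 23.56°  ·
  (1,6): δ = 60.41°  ·
  (2,3): δ = 146.43°  ·
  (2,4): δ = 119.29°  ·
  (2,5): δ = 56.06°  ·
  (2,6): δ = 27.91°  ·
  (3,4): δ = 152.85°  ·
  (3,5): δ = 89.62°  ·
  (3,6): δ = 5.65°  ✓
  (4,5): δ = 116.77°  ·
  (4,6): δ = 32.80°  ·
  (5,6): δ = 96.03°  ·
antipodal pairs: 1

count = 1; pairs: (3,6)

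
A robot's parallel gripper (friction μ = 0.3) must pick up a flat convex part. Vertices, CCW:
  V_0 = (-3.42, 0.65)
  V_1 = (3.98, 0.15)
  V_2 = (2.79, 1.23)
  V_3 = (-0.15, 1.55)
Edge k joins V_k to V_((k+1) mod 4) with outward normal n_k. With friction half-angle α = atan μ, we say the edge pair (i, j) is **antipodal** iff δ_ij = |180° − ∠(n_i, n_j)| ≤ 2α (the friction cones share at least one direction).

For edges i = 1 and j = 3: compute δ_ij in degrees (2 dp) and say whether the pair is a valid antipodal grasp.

α = atan 0.3 = 16.70°;  2α = 33.40°
edge 1: e_1 = (-1.19, +1.08);  n_1 = (+0.6721, +0.7405)
edge 3: e_3 = (-3.27, -0.90);  n_3 = (-0.2654, +0.9641)
∠(n_1, n_3) = 57.61°
δ = |180° − 57.61°| = 122.39°
122.39° > 2α = 33.40°  →  invalid

δ = 122.39°, invalid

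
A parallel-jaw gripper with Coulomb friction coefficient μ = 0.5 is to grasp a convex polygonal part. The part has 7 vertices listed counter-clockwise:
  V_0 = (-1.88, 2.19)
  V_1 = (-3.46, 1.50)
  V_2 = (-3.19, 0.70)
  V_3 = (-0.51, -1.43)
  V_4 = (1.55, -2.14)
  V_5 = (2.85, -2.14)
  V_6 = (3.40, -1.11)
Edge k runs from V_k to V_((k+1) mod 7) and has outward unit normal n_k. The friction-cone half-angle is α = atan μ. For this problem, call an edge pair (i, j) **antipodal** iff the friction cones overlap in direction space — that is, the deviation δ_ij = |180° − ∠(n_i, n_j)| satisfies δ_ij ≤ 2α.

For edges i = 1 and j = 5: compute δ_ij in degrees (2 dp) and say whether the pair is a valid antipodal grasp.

δ = 46.75°, valid

α = atan 0.5 = 26.57°;  2α = 53.13°
edge 1: e_1 = (+0.27, -0.80);  n_1 = (-0.9475, -0.3198)
edge 5: e_5 = (+0.55, +1.03);  n_5 = (+0.8821, -0.4710)
∠(n_1, n_5) = 133.25°
δ = |180° − 133.25°| = 46.75°
46.75° ≤ 2α = 53.13°  →  valid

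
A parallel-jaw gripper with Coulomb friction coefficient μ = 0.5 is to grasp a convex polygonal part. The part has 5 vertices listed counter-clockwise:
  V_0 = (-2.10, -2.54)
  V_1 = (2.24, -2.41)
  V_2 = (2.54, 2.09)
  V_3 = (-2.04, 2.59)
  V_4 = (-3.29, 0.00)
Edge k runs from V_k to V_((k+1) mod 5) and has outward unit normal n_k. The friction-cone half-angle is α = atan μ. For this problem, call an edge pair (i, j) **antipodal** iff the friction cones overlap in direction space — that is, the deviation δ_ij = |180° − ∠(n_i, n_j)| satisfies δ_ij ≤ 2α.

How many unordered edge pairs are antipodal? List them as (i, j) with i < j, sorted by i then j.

count = 3; pairs: (0,2), (1,3), (1,4)

α = atan 0.5 = 26.57°;  2α = 53.13°
n_0 = (+0.0299, -0.9996)
n_1 = (+0.9978, -0.0665)
n_2 = (+0.1085, +0.9941)
n_3 = (-0.9006, +0.4347)
n_4 = (-0.9055, -0.4243)
  (0,1): δ = 95.53°  ·
  (0,2): δ = 7.95°  ✓
  (0,3): δ = 62.52°  ·
  (0,4): δ = 113.39°  ·
  (1,2): δ = 92.42°  ·
  (1,3): δ = 21.95°  ✓
  (1,4): δ = 28.92°  ✓
  (2,3): δ = 109.53°  ·
  (2,4): δ = 58.67°  ·
  (3,4): δ = 129.13°  ·
antipodal pairs: 3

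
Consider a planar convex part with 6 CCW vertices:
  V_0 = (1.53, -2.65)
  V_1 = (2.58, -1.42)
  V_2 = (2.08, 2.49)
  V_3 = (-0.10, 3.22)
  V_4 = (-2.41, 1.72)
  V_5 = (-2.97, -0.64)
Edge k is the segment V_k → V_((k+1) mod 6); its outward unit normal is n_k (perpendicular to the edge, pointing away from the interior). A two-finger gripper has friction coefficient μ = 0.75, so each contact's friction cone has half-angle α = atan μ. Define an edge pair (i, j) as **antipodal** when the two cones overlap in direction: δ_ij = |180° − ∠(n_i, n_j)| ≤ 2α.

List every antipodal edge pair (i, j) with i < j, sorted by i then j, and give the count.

α = atan 0.75 = 36.87°;  2α = 73.74°
n_0 = (+0.7606, -0.6493)
n_1 = (+0.9919, +0.1268)
n_2 = (+0.3175, +0.9482)
n_3 = (-0.5446, +0.8387)
n_4 = (-0.9730, +0.2309)
n_5 = (-0.4078, -0.9131)
  (0,1): δ = 132.23°  ·
  (0,2): δ = 68.03°  ✓
  (0,3): δ = 16.52°  ✓
  (0,4): δ = 27.14°  ✓
  (0,5): δ = 106.42°  ·
  (1,2): δ = 115.80°  ·
  (1,3): δ = 64.29°  ✓
  (1,4): δ = 20.64°  ✓
  (1,5): δ = 58.64°  ✓
  (2,3): δ = 128.49°  ·
  (2,4): δ = 84.83°  ·
  (2,5): δ = 5.55°  ✓
  (3,4): δ = 136.35°  ·
  (3,5): δ = 57.07°  ✓
  (4,5): δ = 100.72°  ·
antipodal pairs: 8

count = 8; pairs: (0,2), (0,3), (0,4), (1,3), (1,4), (1,5), (2,5), (3,5)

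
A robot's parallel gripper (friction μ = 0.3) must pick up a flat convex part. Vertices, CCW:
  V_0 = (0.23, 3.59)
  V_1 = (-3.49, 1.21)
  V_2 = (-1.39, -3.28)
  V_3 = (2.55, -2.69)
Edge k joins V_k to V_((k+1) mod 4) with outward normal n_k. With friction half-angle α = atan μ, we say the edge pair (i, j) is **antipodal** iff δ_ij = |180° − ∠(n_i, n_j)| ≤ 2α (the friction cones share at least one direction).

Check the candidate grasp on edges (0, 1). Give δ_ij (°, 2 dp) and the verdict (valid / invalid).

α = atan 0.3 = 16.70°;  2α = 33.40°
edge 0: e_0 = (-3.72, -2.38);  n_0 = (-0.5389, +0.8424)
edge 1: e_1 = (+2.10, -4.49);  n_1 = (-0.9058, -0.4237)
∠(n_0, n_1) = 82.46°
δ = |180° − 82.46°| = 97.54°
97.54° > 2α = 33.40°  →  invalid

δ = 97.54°, invalid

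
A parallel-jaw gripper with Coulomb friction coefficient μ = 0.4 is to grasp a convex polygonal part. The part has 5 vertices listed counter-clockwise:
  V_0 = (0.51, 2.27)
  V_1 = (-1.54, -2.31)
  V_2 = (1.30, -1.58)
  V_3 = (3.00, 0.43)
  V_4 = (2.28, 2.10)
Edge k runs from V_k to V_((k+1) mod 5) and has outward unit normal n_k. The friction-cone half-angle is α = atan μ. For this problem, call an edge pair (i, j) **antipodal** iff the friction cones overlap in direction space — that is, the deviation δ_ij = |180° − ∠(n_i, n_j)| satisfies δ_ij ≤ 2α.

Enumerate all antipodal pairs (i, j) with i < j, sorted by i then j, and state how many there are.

α = atan 0.4 = 21.80°;  2α = 43.60°
n_0 = (-0.9127, +0.4085)
n_1 = (+0.2489, -0.9685)
n_2 = (+0.7635, -0.6458)
n_3 = (+0.9183, +0.3959)
n_4 = (+0.0956, +0.9954)
  (0,1): δ = 51.47°  ·
  (0,2): δ = 16.11°  ✓
  (0,3): δ = 47.44°  ·
  (0,4): δ = 108.63°  ·
  (1,2): δ = 144.64°  ·
  (1,3): δ = 81.09°  ·
  (1,4): δ = 19.90°  ✓
  (2,3): δ = 116.45°  ·
  (2,4): δ = 55.26°  ·
  (3,4): δ = 118.81°  ·
antipodal pairs: 2

count = 2; pairs: (0,2), (1,4)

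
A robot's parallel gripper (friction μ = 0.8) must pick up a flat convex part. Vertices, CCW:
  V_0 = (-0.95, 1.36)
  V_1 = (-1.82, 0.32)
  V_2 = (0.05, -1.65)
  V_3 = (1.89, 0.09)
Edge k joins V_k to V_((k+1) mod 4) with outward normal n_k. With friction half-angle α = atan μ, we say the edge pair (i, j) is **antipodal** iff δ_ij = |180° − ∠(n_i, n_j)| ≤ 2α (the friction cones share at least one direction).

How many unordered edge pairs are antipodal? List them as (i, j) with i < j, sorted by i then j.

α = atan 0.8 = 38.66°;  2α = 77.32°
n_0 = (-0.7670, +0.6416)
n_1 = (-0.7253, -0.6885)
n_2 = (+0.6871, -0.7266)
n_3 = (+0.4082, +0.9129)
  (0,1): δ = 96.58°  ·
  (0,2): δ = 6.69°  ✓
  (0,3): δ = 105.82°  ·
  (1,2): δ = 90.11°  ·
  (1,3): δ = 22.40°  ✓
  (2,3): δ = 67.49°  ✓
antipodal pairs: 3

count = 3; pairs: (0,2), (1,3), (2,3)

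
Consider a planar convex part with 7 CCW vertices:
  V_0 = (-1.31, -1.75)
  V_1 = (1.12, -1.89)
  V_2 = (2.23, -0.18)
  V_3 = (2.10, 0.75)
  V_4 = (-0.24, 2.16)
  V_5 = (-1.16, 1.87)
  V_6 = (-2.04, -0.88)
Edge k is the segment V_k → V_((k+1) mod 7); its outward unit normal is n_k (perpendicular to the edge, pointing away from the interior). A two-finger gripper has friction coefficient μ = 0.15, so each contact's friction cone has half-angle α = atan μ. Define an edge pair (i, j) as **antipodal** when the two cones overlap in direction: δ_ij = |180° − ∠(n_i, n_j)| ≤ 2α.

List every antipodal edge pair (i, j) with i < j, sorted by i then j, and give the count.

α = atan 0.15 = 8.53°;  2α = 17.06°
n_0 = (-0.0575, -0.9983)
n_1 = (+0.8388, -0.5445)
n_2 = (+0.9904, +0.1384)
n_3 = (+0.5161, +0.8565)
n_4 = (-0.3006, +0.9537)
n_5 = (-0.9524, +0.3048)
n_6 = (-0.7661, -0.6428)
  (0,1): δ = 119.69°  ·
  (0,2): δ = 78.75°  ·
  (0,3): δ = 27.77°  ·
  (0,4): δ = 20.79°  ·
  (0,5): δ = 75.55°  ·
  (0,6): δ = 133.30°  ·
  (1,2): δ = 139.05°  ·
  (1,3): δ = 88.08°  ·
  (1,4): δ = 39.52°  ·
  (1,5): δ = 15.24°  ✓
  (1,6): δ = 72.99°  ·
  (2,3): δ = 129.03°  ·
  (2,4): δ = 80.46°  ·
  (2,5): δ = 25.70°  ·
  (2,6): δ = 32.04°  ·
  (3,4): δ = 131.43°  ·
  (3,5): δ = 76.67°  ·
  (3,6): δ = 18.93°  ·
  (4,5): δ = 125.24°  ·
  (4,6): δ = 67.50°  ·
  (5,6): δ = 122.26°  ·
antipodal pairs: 1

count = 1; pairs: (1,5)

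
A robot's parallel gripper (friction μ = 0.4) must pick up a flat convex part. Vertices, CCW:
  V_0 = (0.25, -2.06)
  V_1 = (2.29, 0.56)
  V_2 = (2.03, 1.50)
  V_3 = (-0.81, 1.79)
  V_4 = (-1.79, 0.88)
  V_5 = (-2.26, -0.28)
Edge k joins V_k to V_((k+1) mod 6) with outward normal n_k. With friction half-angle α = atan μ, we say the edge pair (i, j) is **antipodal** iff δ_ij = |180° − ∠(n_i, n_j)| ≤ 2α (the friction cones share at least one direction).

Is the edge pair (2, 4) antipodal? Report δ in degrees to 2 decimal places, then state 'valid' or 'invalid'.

α = atan 0.4 = 21.80°;  2α = 43.60°
edge 2: e_2 = (-2.84, +0.29);  n_2 = (+0.1016, +0.9948)
edge 4: e_4 = (-0.47, -1.16);  n_4 = (-0.9268, +0.3755)
∠(n_2, n_4) = 73.77°
δ = |180° − 73.77°| = 106.23°
106.23° > 2α = 43.60°  →  invalid

δ = 106.23°, invalid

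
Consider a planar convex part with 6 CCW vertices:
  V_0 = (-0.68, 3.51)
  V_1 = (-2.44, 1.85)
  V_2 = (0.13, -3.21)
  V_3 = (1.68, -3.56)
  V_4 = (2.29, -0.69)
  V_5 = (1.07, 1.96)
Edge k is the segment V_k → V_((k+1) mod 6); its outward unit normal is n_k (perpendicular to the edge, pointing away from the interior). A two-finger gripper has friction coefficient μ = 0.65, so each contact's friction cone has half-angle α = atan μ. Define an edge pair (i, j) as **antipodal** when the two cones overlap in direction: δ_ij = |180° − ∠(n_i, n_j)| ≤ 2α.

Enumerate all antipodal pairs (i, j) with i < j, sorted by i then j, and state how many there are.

α = atan 0.65 = 33.02°;  2α = 66.05°
n_0 = (-0.6861, +0.7275)
n_1 = (-0.8916, -0.4528)
n_2 = (-0.2203, -0.9754)
n_3 = (+0.9782, -0.2079)
n_4 = (+0.9084, +0.4182)
n_5 = (+0.6630, +0.7486)
  (0,1): δ = 106.40°  ·
  (0,2): δ = 56.05°  ✓
  (0,3): δ = 34.68°  ✓
  (0,4): δ = 71.40°  ·
  (0,5): δ = 95.14°  ·
  (1,2): δ = 129.65°  ·
  (1,3): δ = 38.93°  ✓
  (1,4): δ = 2.21°  ✓
  (1,5): δ = 21.54°  ✓
  (2,3): δ = 89.27°  ·
  (2,4): δ = 52.56°  ✓
  (2,5): δ = 28.81°  ✓
  (3,4): δ = 143.28°  ·
  (3,5): δ = 119.53°  ·
  (4,5): δ = 156.25°  ·
antipodal pairs: 7

count = 7; pairs: (0,2), (0,3), (1,3), (1,4), (1,5), (2,4), (2,5)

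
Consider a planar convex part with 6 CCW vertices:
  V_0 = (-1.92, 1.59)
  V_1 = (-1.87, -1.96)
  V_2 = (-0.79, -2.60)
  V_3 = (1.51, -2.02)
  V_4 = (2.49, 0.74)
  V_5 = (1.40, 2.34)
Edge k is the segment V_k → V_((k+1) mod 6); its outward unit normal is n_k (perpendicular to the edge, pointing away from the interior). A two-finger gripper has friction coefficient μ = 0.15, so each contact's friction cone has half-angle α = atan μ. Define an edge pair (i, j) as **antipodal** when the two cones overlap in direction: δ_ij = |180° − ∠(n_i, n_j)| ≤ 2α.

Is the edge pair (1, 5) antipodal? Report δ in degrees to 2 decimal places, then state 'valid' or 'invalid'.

δ = 43.38°, invalid

α = atan 0.15 = 8.53°;  2α = 17.06°
edge 1: e_1 = (+1.08, -0.64);  n_1 = (-0.5098, -0.8603)
edge 5: e_5 = (-3.32, -0.75);  n_5 = (-0.2204, +0.9754)
∠(n_1, n_5) = 136.62°
δ = |180° − 136.62°| = 43.38°
43.38° > 2α = 17.06°  →  invalid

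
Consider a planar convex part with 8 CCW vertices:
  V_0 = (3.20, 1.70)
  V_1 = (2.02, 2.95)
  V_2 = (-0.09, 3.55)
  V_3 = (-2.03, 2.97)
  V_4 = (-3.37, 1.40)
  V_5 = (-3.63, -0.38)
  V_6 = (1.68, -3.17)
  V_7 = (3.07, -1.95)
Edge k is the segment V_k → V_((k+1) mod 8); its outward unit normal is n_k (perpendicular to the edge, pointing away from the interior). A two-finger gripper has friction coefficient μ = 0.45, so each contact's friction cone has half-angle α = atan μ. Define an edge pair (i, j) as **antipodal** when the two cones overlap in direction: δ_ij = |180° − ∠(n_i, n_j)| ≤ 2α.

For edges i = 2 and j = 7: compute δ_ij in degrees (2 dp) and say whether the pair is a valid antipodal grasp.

α = atan 0.45 = 24.23°;  2α = 48.46°
edge 2: e_2 = (-1.94, -0.58);  n_2 = (-0.2864, +0.9581)
edge 7: e_7 = (+0.13, +3.65);  n_7 = (+0.9994, -0.0356)
∠(n_2, n_7) = 108.68°
δ = |180° − 108.68°| = 71.32°
71.32° > 2α = 48.46°  →  invalid

δ = 71.32°, invalid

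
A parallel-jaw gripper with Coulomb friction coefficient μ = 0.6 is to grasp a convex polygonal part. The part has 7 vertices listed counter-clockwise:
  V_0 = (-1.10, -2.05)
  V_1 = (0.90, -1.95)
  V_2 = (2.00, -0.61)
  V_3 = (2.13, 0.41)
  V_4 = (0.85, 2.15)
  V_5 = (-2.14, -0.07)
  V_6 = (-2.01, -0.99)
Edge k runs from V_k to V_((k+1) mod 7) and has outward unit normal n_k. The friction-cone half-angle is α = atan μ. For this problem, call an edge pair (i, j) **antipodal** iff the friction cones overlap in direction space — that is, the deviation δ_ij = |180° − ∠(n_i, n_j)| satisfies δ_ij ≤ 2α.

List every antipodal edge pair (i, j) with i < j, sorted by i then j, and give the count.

α = atan 0.6 = 30.96°;  2α = 61.93°
n_0 = (+0.0499, -0.9988)
n_1 = (+0.7729, -0.6345)
n_2 = (+0.9920, -0.1264)
n_3 = (+0.8055, +0.5926)
n_4 = (-0.5961, +0.8029)
n_5 = (-0.9902, -0.1399)
n_6 = (-0.7588, -0.6514)
  (0,1): δ = 132.24°  ·
  (0,2): δ = 100.13°  ·
  (0,3): δ = 56.52°  ✓
  (0,4): δ = 33.73°  ✓
  (0,5): δ = 95.18°  ·
  (0,6): δ = 127.78°  ·
  (1,2): δ = 147.88°  ·
  (1,3): δ = 104.28°  ·
  (1,4): δ = 14.02°  ✓
  (1,5): δ = 47.43°  ✓
  (1,6): δ = 80.03°  ·
  (2,3): δ = 136.40°  ·
  (2,4): δ = 46.14°  ✓
  (2,5): δ = 15.31°  ✓
  (2,6): δ = 47.91°  ✓
  (3,4): δ = 89.75°  ·
  (3,5): δ = 28.30°  ✓
  (3,6): δ = 4.31°  ✓
  (4,5): δ = 118.55°  ·
  (4,6): δ = 85.95°  ·
  (5,6): δ = 147.40°  ·
antipodal pairs: 9

count = 9; pairs: (0,3), (0,4), (1,4), (1,5), (2,4), (2,5), (2,6), (3,5), (3,6)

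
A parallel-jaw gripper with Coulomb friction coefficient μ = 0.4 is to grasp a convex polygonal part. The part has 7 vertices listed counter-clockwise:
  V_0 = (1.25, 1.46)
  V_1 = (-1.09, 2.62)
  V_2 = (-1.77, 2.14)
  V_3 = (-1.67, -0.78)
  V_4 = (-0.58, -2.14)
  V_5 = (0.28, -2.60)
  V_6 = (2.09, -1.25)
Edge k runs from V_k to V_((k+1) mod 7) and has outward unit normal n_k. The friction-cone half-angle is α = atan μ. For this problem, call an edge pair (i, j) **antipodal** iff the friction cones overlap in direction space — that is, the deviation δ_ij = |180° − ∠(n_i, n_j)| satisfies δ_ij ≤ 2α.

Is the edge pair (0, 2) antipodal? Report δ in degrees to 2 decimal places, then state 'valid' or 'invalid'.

α = atan 0.4 = 21.80°;  2α = 43.60°
edge 0: e_0 = (-2.34, +1.16);  n_0 = (+0.4441, +0.8960)
edge 2: e_2 = (+0.10, -2.92);  n_2 = (-0.9994, -0.0342)
∠(n_0, n_2) = 118.33°
δ = |180° − 118.33°| = 61.67°
61.67° > 2α = 43.60°  →  invalid

δ = 61.67°, invalid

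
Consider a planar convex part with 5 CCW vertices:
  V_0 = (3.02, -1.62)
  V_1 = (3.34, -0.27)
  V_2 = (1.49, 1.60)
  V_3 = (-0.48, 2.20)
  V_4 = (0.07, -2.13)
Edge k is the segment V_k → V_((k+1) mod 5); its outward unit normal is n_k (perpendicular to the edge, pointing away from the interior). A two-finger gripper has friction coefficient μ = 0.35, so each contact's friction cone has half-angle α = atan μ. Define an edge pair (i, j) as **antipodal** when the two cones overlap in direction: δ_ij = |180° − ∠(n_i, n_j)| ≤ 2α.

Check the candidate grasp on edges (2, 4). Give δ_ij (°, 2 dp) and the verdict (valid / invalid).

α = atan 0.35 = 19.29°;  2α = 38.58°
edge 2: e_2 = (-1.97, +0.60);  n_2 = (+0.2914, +0.9566)
edge 4: e_4 = (+2.95, +0.51);  n_4 = (+0.1704, -0.9854)
∠(n_2, n_4) = 153.25°
δ = |180° − 153.25°| = 26.75°
26.75° ≤ 2α = 38.58°  →  valid

δ = 26.75°, valid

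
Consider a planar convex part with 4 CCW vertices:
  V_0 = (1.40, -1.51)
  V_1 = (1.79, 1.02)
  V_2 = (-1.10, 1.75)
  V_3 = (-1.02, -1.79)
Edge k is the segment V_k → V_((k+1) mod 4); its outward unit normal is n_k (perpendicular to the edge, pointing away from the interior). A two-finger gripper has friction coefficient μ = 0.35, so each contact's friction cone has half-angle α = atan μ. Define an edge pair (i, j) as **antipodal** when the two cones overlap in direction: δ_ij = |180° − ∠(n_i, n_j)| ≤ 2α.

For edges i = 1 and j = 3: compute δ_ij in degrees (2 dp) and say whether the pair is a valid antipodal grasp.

δ = 20.78°, valid

α = atan 0.35 = 19.29°;  2α = 38.58°
edge 1: e_1 = (-2.89, +0.73);  n_1 = (+0.2449, +0.9695)
edge 3: e_3 = (+2.42, +0.28);  n_3 = (+0.1149, -0.9934)
∠(n_1, n_3) = 159.22°
δ = |180° − 159.22°| = 20.78°
20.78° ≤ 2α = 38.58°  →  valid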